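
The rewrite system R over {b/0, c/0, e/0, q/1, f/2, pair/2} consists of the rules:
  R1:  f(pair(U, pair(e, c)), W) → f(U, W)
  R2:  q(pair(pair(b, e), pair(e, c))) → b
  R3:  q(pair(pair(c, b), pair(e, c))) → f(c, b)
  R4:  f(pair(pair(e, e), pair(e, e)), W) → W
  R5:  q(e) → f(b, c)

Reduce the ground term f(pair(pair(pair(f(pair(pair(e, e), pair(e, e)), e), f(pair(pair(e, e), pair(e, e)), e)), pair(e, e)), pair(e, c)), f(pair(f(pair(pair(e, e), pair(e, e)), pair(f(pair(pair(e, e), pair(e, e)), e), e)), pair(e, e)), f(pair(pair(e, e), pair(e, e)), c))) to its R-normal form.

1. f(pair(pair(pair(f(pair(pair(e, e), pair(e, e)), e), f(pair(pair(e, e), pair(e, e)), e)), pair(e, e)), pair(e, c)), f(pair(f(pair(pair(e, e), pair(e, e)), pair(f(pair(pair(e, e), pair(e, e)), e), e)), pair(e, e)), f(pair(pair(e, e), pair(e, e)), c)))  →  f(pair(pair(f(pair(pair(e, e), pair(e, e)), e), f(pair(pair(e, e), pair(e, e)), e)), pair(e, e)), f(pair(f(pair(pair(e, e), pair(e, e)), pair(f(pair(pair(e, e), pair(e, e)), e), e)), pair(e, e)), f(pair(pair(e, e), pair(e, e)), c)))   [R1 at ε]
2. f(pair(pair(f(pair(pair(e, e), pair(e, e)), e), f(pair(pair(e, e), pair(e, e)), e)), pair(e, e)), f(pair(f(pair(pair(e, e), pair(e, e)), pair(f(pair(pair(e, e), pair(e, e)), e), e)), pair(e, e)), f(pair(pair(e, e), pair(e, e)), c)))  →  f(pair(pair(e, f(pair(pair(e, e), pair(e, e)), e)), pair(e, e)), f(pair(f(pair(pair(e, e), pair(e, e)), pair(f(pair(pair(e, e), pair(e, e)), e), e)), pair(e, e)), f(pair(pair(e, e), pair(e, e)), c)))   [R4 at 1.1.1]
3. f(pair(pair(e, f(pair(pair(e, e), pair(e, e)), e)), pair(e, e)), f(pair(f(pair(pair(e, e), pair(e, e)), pair(f(pair(pair(e, e), pair(e, e)), e), e)), pair(e, e)), f(pair(pair(e, e), pair(e, e)), c)))  →  f(pair(pair(e, e), pair(e, e)), f(pair(f(pair(pair(e, e), pair(e, e)), pair(f(pair(pair(e, e), pair(e, e)), e), e)), pair(e, e)), f(pair(pair(e, e), pair(e, e)), c)))   [R4 at 1.1.2]
4. f(pair(pair(e, e), pair(e, e)), f(pair(f(pair(pair(e, e), pair(e, e)), pair(f(pair(pair(e, e), pair(e, e)), e), e)), pair(e, e)), f(pair(pair(e, e), pair(e, e)), c)))  →  f(pair(f(pair(pair(e, e), pair(e, e)), pair(f(pair(pair(e, e), pair(e, e)), e), e)), pair(e, e)), f(pair(pair(e, e), pair(e, e)), c))   [R4 at ε]
5. f(pair(f(pair(pair(e, e), pair(e, e)), pair(f(pair(pair(e, e), pair(e, e)), e), e)), pair(e, e)), f(pair(pair(e, e), pair(e, e)), c))  →  f(pair(pair(f(pair(pair(e, e), pair(e, e)), e), e), pair(e, e)), f(pair(pair(e, e), pair(e, e)), c))   [R4 at 1.1]
6. f(pair(pair(f(pair(pair(e, e), pair(e, e)), e), e), pair(e, e)), f(pair(pair(e, e), pair(e, e)), c))  →  f(pair(pair(e, e), pair(e, e)), f(pair(pair(e, e), pair(e, e)), c))   [R4 at 1.1.1]
7. f(pair(pair(e, e), pair(e, e)), f(pair(pair(e, e), pair(e, e)), c))  →  f(pair(pair(e, e), pair(e, e)), c)   [R4 at ε]
8. f(pair(pair(e, e), pair(e, e)), c)  →  c   [R4 at ε]

c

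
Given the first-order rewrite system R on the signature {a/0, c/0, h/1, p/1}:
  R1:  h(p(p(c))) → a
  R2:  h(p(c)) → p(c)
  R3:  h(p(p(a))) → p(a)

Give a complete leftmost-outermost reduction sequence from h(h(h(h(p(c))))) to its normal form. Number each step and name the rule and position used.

1. h(h(h(h(p(c)))))  →  h(h(h(p(c))))   [R2 at 1.1.1]
2. h(h(h(p(c))))  →  h(h(p(c)))   [R2 at 1.1]
3. h(h(p(c)))  →  h(p(c))   [R2 at 1]
4. h(p(c))  →  p(c)   [R2 at ε]

p(c)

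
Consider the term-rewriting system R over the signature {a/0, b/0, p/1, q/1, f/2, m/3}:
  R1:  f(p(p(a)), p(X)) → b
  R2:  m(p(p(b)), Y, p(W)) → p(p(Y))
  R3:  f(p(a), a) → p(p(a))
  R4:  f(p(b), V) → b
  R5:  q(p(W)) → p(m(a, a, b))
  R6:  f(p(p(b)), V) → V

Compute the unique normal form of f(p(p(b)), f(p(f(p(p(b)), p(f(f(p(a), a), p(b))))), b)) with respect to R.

1. f(p(p(b)), f(p(f(p(p(b)), p(f(f(p(a), a), p(b))))), b))  →  f(p(f(p(p(b)), p(f(f(p(a), a), p(b))))), b)   [R6 at ε]
2. f(p(f(p(p(b)), p(f(f(p(a), a), p(b))))), b)  →  f(p(p(f(f(p(a), a), p(b)))), b)   [R6 at 1.1]
3. f(p(p(f(f(p(a), a), p(b)))), b)  →  f(p(p(f(p(p(a)), p(b)))), b)   [R3 at 1.1.1.1]
4. f(p(p(f(p(p(a)), p(b)))), b)  →  f(p(p(b)), b)   [R1 at 1.1.1]
5. f(p(p(b)), b)  →  b   [R6 at ε]

b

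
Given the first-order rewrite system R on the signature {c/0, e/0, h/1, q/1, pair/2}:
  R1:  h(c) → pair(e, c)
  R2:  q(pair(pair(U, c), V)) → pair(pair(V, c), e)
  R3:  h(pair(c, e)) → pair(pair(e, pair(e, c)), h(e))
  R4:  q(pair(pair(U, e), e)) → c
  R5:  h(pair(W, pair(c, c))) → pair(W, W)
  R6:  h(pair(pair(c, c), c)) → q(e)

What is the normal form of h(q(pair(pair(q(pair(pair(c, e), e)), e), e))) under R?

pair(e, c)

1. h(q(pair(pair(q(pair(pair(c, e), e)), e), e)))  →  h(c)   [R4 at 1]
2. h(c)  →  pair(e, c)   [R1 at ε]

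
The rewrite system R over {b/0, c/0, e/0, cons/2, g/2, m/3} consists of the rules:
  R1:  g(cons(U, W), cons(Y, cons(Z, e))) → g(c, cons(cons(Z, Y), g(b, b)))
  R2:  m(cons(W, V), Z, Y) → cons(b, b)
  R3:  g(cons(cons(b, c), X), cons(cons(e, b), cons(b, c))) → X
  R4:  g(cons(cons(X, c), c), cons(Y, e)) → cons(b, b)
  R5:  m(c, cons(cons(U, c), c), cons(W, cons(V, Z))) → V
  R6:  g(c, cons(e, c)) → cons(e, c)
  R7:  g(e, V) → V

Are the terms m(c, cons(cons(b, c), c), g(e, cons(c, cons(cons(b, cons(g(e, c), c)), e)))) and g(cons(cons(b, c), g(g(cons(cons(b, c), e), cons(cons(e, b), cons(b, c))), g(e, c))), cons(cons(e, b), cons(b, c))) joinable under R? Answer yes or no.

Reduce t₁ = m(c, cons(cons(b, c), c), g(e, cons(c, cons(cons(b, cons(g(e, c), c)), e)))):
1. m(c, cons(cons(b, c), c), g(e, cons(c, cons(cons(b, cons(g(e, c), c)), e))))  →  m(c, cons(cons(b, c), c), cons(c, cons(cons(b, cons(g(e, c), c)), e)))   [R7 at 3]
2. m(c, cons(cons(b, c), c), cons(c, cons(cons(b, cons(g(e, c), c)), e)))  →  cons(b, cons(g(e, c), c))   [R5 at ε]
3. cons(b, cons(g(e, c), c))  →  cons(b, cons(c, c))   [R7 at 2.1]

Reduce t₂ = g(cons(cons(b, c), g(g(cons(cons(b, c), e), cons(cons(e, b), cons(b, c))), g(e, c))), cons(cons(e, b), cons(b, c))):
1. g(cons(cons(b, c), g(g(cons(cons(b, c), e), cons(cons(e, b), cons(b, c))), g(e, c))), cons(cons(e, b), cons(b, c)))  →  g(g(cons(cons(b, c), e), cons(cons(e, b), cons(b, c))), g(e, c))   [R3 at ε]
2. g(g(cons(cons(b, c), e), cons(cons(e, b), cons(b, c))), g(e, c))  →  g(e, g(e, c))   [R3 at 1]
3. g(e, g(e, c))  →  g(e, c)   [R7 at ε]
4. g(e, c)  →  c   [R7 at ε]

no — NF(t₁) = cons(b, cons(c, c)), NF(t₂) = c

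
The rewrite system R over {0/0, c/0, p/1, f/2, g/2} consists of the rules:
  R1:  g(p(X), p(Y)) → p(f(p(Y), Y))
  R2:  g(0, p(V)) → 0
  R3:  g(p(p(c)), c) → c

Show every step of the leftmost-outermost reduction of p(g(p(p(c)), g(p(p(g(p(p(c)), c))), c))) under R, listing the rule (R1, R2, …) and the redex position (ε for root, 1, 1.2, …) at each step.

1. p(g(p(p(c)), g(p(p(g(p(p(c)), c))), c)))  →  p(g(p(p(c)), g(p(p(c)), c)))   [R3 at 1.2.1.1.1]
2. p(g(p(p(c)), g(p(p(c)), c)))  →  p(g(p(p(c)), c))   [R3 at 1.2]
3. p(g(p(p(c)), c))  →  p(c)   [R3 at 1]

p(c)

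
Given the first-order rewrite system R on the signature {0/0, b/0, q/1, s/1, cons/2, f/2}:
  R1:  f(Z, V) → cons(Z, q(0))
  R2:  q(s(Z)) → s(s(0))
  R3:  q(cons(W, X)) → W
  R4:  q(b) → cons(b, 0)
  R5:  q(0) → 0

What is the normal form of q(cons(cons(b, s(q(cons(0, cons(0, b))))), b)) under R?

cons(b, s(0))

1. q(cons(cons(b, s(q(cons(0, cons(0, b))))), b))  →  cons(b, s(q(cons(0, cons(0, b)))))   [R3 at ε]
2. cons(b, s(q(cons(0, cons(0, b)))))  →  cons(b, s(0))   [R3 at 2.1]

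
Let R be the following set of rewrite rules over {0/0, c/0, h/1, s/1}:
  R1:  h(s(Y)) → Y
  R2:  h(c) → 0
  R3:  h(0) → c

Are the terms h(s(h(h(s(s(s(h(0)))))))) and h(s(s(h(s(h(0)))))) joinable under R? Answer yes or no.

Reduce t₁ = h(s(h(h(s(s(s(h(0)))))))):
1. h(s(h(h(s(s(s(h(0))))))))  →  h(h(s(s(s(h(0))))))   [R1 at ε]
2. h(h(s(s(s(h(0))))))  →  h(s(s(h(0))))   [R1 at 1]
3. h(s(s(h(0))))  →  s(h(0))   [R1 at ε]
4. s(h(0))  →  s(c)   [R3 at 1]

Reduce t₂ = h(s(s(h(s(h(0)))))):
1. h(s(s(h(s(h(0))))))  →  s(h(s(h(0))))   [R1 at ε]
2. s(h(s(h(0))))  →  s(h(0))   [R1 at 1]
3. s(h(0))  →  s(c)   [R3 at 1]

yes — NF(t₁) = s(c), NF(t₂) = s(c)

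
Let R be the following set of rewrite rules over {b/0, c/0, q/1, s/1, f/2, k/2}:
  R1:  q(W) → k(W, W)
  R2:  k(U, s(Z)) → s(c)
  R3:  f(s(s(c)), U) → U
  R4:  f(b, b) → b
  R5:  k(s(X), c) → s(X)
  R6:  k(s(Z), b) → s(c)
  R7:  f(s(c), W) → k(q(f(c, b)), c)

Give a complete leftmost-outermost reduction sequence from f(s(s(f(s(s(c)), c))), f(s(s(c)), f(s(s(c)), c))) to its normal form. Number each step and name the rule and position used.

c

1. f(s(s(f(s(s(c)), c))), f(s(s(c)), f(s(s(c)), c)))  →  f(s(s(c)), f(s(s(c)), f(s(s(c)), c)))   [R3 at 1.1.1]
2. f(s(s(c)), f(s(s(c)), f(s(s(c)), c)))  →  f(s(s(c)), f(s(s(c)), c))   [R3 at ε]
3. f(s(s(c)), f(s(s(c)), c))  →  f(s(s(c)), c)   [R3 at ε]
4. f(s(s(c)), c)  →  c   [R3 at ε]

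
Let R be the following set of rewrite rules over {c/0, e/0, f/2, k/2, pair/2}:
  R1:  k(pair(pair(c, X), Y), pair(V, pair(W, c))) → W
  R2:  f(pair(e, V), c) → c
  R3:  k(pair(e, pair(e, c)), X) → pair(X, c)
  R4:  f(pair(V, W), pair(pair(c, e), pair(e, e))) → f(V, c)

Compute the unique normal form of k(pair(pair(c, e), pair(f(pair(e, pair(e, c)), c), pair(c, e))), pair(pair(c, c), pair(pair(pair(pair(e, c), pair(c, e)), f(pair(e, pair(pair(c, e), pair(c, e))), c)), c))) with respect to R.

1. k(pair(pair(c, e), pair(f(pair(e, pair(e, c)), c), pair(c, e))), pair(pair(c, c), pair(pair(pair(pair(e, c), pair(c, e)), f(pair(e, pair(pair(c, e), pair(c, e))), c)), c)))  →  pair(pair(pair(e, c), pair(c, e)), f(pair(e, pair(pair(c, e), pair(c, e))), c))   [R1 at ε]
2. pair(pair(pair(e, c), pair(c, e)), f(pair(e, pair(pair(c, e), pair(c, e))), c))  →  pair(pair(pair(e, c), pair(c, e)), c)   [R2 at 2]

pair(pair(pair(e, c), pair(c, e)), c)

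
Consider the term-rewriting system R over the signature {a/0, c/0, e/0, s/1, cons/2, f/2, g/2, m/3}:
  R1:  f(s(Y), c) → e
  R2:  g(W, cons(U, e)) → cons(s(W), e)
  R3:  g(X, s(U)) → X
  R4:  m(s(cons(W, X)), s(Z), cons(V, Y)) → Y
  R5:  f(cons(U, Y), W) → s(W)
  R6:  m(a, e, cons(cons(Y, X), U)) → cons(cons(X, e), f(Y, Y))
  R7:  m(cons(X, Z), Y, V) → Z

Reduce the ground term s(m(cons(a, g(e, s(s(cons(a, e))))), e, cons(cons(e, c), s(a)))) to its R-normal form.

s(e)

1. s(m(cons(a, g(e, s(s(cons(a, e))))), e, cons(cons(e, c), s(a))))  →  s(g(e, s(s(cons(a, e)))))   [R7 at 1]
2. s(g(e, s(s(cons(a, e)))))  →  s(e)   [R3 at 1]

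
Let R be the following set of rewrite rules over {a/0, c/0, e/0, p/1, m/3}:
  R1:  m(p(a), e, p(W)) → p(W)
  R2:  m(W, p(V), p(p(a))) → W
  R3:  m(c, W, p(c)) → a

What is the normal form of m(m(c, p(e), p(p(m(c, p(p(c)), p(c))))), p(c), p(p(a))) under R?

c

1. m(m(c, p(e), p(p(m(c, p(p(c)), p(c))))), p(c), p(p(a)))  →  m(c, p(e), p(p(m(c, p(p(c)), p(c)))))   [R2 at ε]
2. m(c, p(e), p(p(m(c, p(p(c)), p(c)))))  →  m(c, p(e), p(p(a)))   [R3 at 3.1.1]
3. m(c, p(e), p(p(a)))  →  c   [R2 at ε]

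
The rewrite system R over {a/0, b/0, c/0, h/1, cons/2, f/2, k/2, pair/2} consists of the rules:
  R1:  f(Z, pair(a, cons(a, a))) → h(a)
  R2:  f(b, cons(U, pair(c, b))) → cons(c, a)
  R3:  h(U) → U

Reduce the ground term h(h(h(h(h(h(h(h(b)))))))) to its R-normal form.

1. h(h(h(h(h(h(h(h(b))))))))  →  h(h(h(h(h(h(h(b)))))))   [R3 at ε]
2. h(h(h(h(h(h(h(b)))))))  →  h(h(h(h(h(h(b))))))   [R3 at ε]
3. h(h(h(h(h(h(b))))))  →  h(h(h(h(h(b)))))   [R3 at ε]
4. h(h(h(h(h(b)))))  →  h(h(h(h(b))))   [R3 at ε]
5. h(h(h(h(b))))  →  h(h(h(b)))   [R3 at ε]
6. h(h(h(b)))  →  h(h(b))   [R3 at ε]
7. h(h(b))  →  h(b)   [R3 at ε]
8. h(b)  →  b   [R3 at ε]

b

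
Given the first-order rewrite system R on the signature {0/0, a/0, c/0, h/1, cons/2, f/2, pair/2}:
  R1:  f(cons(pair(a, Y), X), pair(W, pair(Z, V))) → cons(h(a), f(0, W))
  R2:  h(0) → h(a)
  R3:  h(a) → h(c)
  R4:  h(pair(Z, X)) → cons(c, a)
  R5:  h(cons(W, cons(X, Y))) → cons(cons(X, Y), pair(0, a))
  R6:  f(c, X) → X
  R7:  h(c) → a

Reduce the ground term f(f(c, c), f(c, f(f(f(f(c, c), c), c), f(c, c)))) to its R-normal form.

c

1. f(f(c, c), f(c, f(f(f(f(c, c), c), c), f(c, c))))  →  f(c, f(c, f(f(f(f(c, c), c), c), f(c, c))))   [R6 at 1]
2. f(c, f(c, f(f(f(f(c, c), c), c), f(c, c))))  →  f(c, f(f(f(f(c, c), c), c), f(c, c)))   [R6 at ε]
3. f(c, f(f(f(f(c, c), c), c), f(c, c)))  →  f(f(f(f(c, c), c), c), f(c, c))   [R6 at ε]
4. f(f(f(f(c, c), c), c), f(c, c))  →  f(f(f(c, c), c), f(c, c))   [R6 at 1.1.1]
5. f(f(f(c, c), c), f(c, c))  →  f(f(c, c), f(c, c))   [R6 at 1.1]
6. f(f(c, c), f(c, c))  →  f(c, f(c, c))   [R6 at 1]
7. f(c, f(c, c))  →  f(c, c)   [R6 at ε]
8. f(c, c)  →  c   [R6 at ε]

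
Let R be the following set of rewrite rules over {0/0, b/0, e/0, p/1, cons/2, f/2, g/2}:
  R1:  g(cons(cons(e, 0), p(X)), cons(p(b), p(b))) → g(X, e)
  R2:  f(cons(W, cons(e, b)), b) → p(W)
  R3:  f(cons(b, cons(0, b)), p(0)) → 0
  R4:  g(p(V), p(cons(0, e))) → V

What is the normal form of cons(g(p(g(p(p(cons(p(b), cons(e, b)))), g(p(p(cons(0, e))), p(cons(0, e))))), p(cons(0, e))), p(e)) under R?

cons(p(cons(p(b), cons(e, b))), p(e))

1. cons(g(p(g(p(p(cons(p(b), cons(e, b)))), g(p(p(cons(0, e))), p(cons(0, e))))), p(cons(0, e))), p(e))  →  cons(g(p(p(cons(p(b), cons(e, b)))), g(p(p(cons(0, e))), p(cons(0, e)))), p(e))   [R4 at 1]
2. cons(g(p(p(cons(p(b), cons(e, b)))), g(p(p(cons(0, e))), p(cons(0, e)))), p(e))  →  cons(g(p(p(cons(p(b), cons(e, b)))), p(cons(0, e))), p(e))   [R4 at 1.2]
3. cons(g(p(p(cons(p(b), cons(e, b)))), p(cons(0, e))), p(e))  →  cons(p(cons(p(b), cons(e, b))), p(e))   [R4 at 1]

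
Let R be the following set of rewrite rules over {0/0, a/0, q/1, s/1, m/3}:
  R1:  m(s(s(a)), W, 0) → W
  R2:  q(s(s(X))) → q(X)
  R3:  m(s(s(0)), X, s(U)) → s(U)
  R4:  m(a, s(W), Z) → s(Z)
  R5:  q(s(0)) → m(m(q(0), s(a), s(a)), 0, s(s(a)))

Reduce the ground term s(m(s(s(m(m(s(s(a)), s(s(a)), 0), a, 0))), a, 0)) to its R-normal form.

s(a)

1. s(m(s(s(m(m(s(s(a)), s(s(a)), 0), a, 0))), a, 0))  →  s(m(s(s(m(s(s(a)), a, 0))), a, 0))   [R1 at 1.1.1.1.1]
2. s(m(s(s(m(s(s(a)), a, 0))), a, 0))  →  s(m(s(s(a)), a, 0))   [R1 at 1.1.1.1]
3. s(m(s(s(a)), a, 0))  →  s(a)   [R1 at 1]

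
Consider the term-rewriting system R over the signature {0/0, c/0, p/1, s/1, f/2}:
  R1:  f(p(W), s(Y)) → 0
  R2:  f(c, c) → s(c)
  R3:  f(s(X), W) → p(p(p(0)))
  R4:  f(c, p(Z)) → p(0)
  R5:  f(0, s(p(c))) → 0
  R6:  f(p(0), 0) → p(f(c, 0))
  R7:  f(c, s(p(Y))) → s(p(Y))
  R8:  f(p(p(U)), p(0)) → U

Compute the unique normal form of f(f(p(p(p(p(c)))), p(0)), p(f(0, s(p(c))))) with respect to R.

c

1. f(f(p(p(p(p(c)))), p(0)), p(f(0, s(p(c)))))  →  f(p(p(c)), p(f(0, s(p(c)))))   [R8 at 1]
2. f(p(p(c)), p(f(0, s(p(c)))))  →  f(p(p(c)), p(0))   [R5 at 2.1]
3. f(p(p(c)), p(0))  →  c   [R8 at ε]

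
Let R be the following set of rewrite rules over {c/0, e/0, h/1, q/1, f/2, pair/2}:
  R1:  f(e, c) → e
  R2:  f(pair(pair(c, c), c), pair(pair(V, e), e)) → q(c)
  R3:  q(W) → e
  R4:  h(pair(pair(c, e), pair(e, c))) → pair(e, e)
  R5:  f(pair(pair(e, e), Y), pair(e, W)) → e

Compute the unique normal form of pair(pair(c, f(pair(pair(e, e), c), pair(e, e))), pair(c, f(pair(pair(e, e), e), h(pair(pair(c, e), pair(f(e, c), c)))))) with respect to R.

1. pair(pair(c, f(pair(pair(e, e), c), pair(e, e))), pair(c, f(pair(pair(e, e), e), h(pair(pair(c, e), pair(f(e, c), c))))))  →  pair(pair(c, e), pair(c, f(pair(pair(e, e), e), h(pair(pair(c, e), pair(f(e, c), c))))))   [R5 at 1.2]
2. pair(pair(c, e), pair(c, f(pair(pair(e, e), e), h(pair(pair(c, e), pair(f(e, c), c))))))  →  pair(pair(c, e), pair(c, f(pair(pair(e, e), e), h(pair(pair(c, e), pair(e, c))))))   [R1 at 2.2.2.1.2.1]
3. pair(pair(c, e), pair(c, f(pair(pair(e, e), e), h(pair(pair(c, e), pair(e, c))))))  →  pair(pair(c, e), pair(c, f(pair(pair(e, e), e), pair(e, e))))   [R4 at 2.2.2]
4. pair(pair(c, e), pair(c, f(pair(pair(e, e), e), pair(e, e))))  →  pair(pair(c, e), pair(c, e))   [R5 at 2.2]

pair(pair(c, e), pair(c, e))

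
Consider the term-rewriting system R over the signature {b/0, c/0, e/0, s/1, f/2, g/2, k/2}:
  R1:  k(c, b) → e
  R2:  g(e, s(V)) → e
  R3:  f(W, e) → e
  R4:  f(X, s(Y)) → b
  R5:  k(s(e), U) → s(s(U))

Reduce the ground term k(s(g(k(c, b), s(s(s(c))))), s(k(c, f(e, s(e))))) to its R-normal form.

s(s(s(e)))

1. k(s(g(k(c, b), s(s(s(c))))), s(k(c, f(e, s(e)))))  →  k(s(g(e, s(s(s(c))))), s(k(c, f(e, s(e)))))   [R1 at 1.1.1]
2. k(s(g(e, s(s(s(c))))), s(k(c, f(e, s(e)))))  →  k(s(e), s(k(c, f(e, s(e)))))   [R2 at 1.1]
3. k(s(e), s(k(c, f(e, s(e)))))  →  s(s(s(k(c, f(e, s(e))))))   [R5 at ε]
4. s(s(s(k(c, f(e, s(e))))))  →  s(s(s(k(c, b))))   [R4 at 1.1.1.2]
5. s(s(s(k(c, b))))  →  s(s(s(e)))   [R1 at 1.1.1]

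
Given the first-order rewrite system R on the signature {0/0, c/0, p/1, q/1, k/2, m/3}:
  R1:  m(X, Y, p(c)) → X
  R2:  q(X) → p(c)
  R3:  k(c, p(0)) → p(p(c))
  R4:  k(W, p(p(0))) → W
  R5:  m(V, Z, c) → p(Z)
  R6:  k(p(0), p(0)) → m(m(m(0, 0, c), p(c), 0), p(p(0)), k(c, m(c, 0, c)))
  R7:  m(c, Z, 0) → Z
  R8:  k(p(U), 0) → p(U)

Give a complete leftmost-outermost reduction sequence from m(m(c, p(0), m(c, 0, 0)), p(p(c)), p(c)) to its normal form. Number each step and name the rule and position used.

p(0)

1. m(m(c, p(0), m(c, 0, 0)), p(p(c)), p(c))  →  m(c, p(0), m(c, 0, 0))   [R1 at ε]
2. m(c, p(0), m(c, 0, 0))  →  m(c, p(0), 0)   [R7 at 3]
3. m(c, p(0), 0)  →  p(0)   [R7 at ε]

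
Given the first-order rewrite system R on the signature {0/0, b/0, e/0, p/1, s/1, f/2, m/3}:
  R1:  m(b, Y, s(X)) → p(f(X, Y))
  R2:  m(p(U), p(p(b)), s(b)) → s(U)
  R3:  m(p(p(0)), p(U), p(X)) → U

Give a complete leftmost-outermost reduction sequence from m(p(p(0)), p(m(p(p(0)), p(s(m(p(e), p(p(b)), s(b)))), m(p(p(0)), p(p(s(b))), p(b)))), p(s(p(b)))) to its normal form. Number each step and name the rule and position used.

s(s(e))

1. m(p(p(0)), p(m(p(p(0)), p(s(m(p(e), p(p(b)), s(b)))), m(p(p(0)), p(p(s(b))), p(b)))), p(s(p(b))))  →  m(p(p(0)), p(s(m(p(e), p(p(b)), s(b)))), m(p(p(0)), p(p(s(b))), p(b)))   [R3 at ε]
2. m(p(p(0)), p(s(m(p(e), p(p(b)), s(b)))), m(p(p(0)), p(p(s(b))), p(b)))  →  m(p(p(0)), p(s(s(e))), m(p(p(0)), p(p(s(b))), p(b)))   [R2 at 2.1.1]
3. m(p(p(0)), p(s(s(e))), m(p(p(0)), p(p(s(b))), p(b)))  →  m(p(p(0)), p(s(s(e))), p(s(b)))   [R3 at 3]
4. m(p(p(0)), p(s(s(e))), p(s(b)))  →  s(s(e))   [R3 at ε]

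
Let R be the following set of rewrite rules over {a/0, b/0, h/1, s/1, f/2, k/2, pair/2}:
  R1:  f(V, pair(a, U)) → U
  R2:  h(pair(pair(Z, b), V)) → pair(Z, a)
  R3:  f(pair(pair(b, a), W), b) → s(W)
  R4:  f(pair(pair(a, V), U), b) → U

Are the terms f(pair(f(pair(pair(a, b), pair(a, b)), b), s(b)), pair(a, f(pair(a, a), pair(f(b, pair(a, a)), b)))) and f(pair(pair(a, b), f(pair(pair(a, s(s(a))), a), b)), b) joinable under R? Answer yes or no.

no — NF(t₁) = b, NF(t₂) = a

Reduce t₁ = f(pair(f(pair(pair(a, b), pair(a, b)), b), s(b)), pair(a, f(pair(a, a), pair(f(b, pair(a, a)), b)))):
1. f(pair(f(pair(pair(a, b), pair(a, b)), b), s(b)), pair(a, f(pair(a, a), pair(f(b, pair(a, a)), b))))  →  f(pair(a, a), pair(f(b, pair(a, a)), b))   [R1 at ε]
2. f(pair(a, a), pair(f(b, pair(a, a)), b))  →  f(pair(a, a), pair(a, b))   [R1 at 2.1]
3. f(pair(a, a), pair(a, b))  →  b   [R1 at ε]

Reduce t₂ = f(pair(pair(a, b), f(pair(pair(a, s(s(a))), a), b)), b):
1. f(pair(pair(a, b), f(pair(pair(a, s(s(a))), a), b)), b)  →  f(pair(pair(a, s(s(a))), a), b)   [R4 at ε]
2. f(pair(pair(a, s(s(a))), a), b)  →  a   [R4 at ε]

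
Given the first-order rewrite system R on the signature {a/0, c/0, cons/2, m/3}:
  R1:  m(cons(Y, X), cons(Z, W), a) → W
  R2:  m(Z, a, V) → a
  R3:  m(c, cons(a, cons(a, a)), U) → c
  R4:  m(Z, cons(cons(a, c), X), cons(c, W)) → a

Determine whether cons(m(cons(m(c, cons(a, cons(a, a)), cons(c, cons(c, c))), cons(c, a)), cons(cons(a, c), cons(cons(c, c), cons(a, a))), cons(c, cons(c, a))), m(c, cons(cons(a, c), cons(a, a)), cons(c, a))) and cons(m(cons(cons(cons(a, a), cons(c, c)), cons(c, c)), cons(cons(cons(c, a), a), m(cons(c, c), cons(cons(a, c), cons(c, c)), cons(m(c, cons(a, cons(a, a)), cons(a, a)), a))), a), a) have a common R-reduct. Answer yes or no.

yes — NF(t₁) = cons(a, a), NF(t₂) = cons(a, a)

Reduce t₁ = cons(m(cons(m(c, cons(a, cons(a, a)), cons(c, cons(c, c))), cons(c, a)), cons(cons(a, c), cons(cons(c, c), cons(a, a))), cons(c, cons(c, a))), m(c, cons(cons(a, c), cons(a, a)), cons(c, a))):
1. cons(m(cons(m(c, cons(a, cons(a, a)), cons(c, cons(c, c))), cons(c, a)), cons(cons(a, c), cons(cons(c, c), cons(a, a))), cons(c, cons(c, a))), m(c, cons(cons(a, c), cons(a, a)), cons(c, a)))  →  cons(a, m(c, cons(cons(a, c), cons(a, a)), cons(c, a)))   [R4 at 1]
2. cons(a, m(c, cons(cons(a, c), cons(a, a)), cons(c, a)))  →  cons(a, a)   [R4 at 2]

Reduce t₂ = cons(m(cons(cons(cons(a, a), cons(c, c)), cons(c, c)), cons(cons(cons(c, a), a), m(cons(c, c), cons(cons(a, c), cons(c, c)), cons(m(c, cons(a, cons(a, a)), cons(a, a)), a))), a), a):
1. cons(m(cons(cons(cons(a, a), cons(c, c)), cons(c, c)), cons(cons(cons(c, a), a), m(cons(c, c), cons(cons(a, c), cons(c, c)), cons(m(c, cons(a, cons(a, a)), cons(a, a)), a))), a), a)  →  cons(m(cons(c, c), cons(cons(a, c), cons(c, c)), cons(m(c, cons(a, cons(a, a)), cons(a, a)), a)), a)   [R1 at 1]
2. cons(m(cons(c, c), cons(cons(a, c), cons(c, c)), cons(m(c, cons(a, cons(a, a)), cons(a, a)), a)), a)  →  cons(m(cons(c, c), cons(cons(a, c), cons(c, c)), cons(c, a)), a)   [R3 at 1.3.1]
3. cons(m(cons(c, c), cons(cons(a, c), cons(c, c)), cons(c, a)), a)  →  cons(a, a)   [R4 at 1]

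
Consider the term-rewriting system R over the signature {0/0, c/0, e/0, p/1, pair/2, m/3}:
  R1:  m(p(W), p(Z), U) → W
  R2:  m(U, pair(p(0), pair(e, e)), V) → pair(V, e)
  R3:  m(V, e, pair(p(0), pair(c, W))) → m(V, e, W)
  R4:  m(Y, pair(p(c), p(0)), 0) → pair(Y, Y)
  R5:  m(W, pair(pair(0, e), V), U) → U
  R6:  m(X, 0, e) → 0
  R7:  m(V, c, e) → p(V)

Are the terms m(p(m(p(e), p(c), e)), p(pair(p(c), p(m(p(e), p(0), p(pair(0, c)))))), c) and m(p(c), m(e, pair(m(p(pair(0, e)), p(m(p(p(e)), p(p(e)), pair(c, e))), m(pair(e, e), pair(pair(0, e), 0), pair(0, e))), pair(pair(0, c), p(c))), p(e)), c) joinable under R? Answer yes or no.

no — NF(t₁) = e, NF(t₂) = c

Reduce t₁ = m(p(m(p(e), p(c), e)), p(pair(p(c), p(m(p(e), p(0), p(pair(0, c)))))), c):
1. m(p(m(p(e), p(c), e)), p(pair(p(c), p(m(p(e), p(0), p(pair(0, c)))))), c)  →  m(p(e), p(c), e)   [R1 at ε]
2. m(p(e), p(c), e)  →  e   [R1 at ε]

Reduce t₂ = m(p(c), m(e, pair(m(p(pair(0, e)), p(m(p(p(e)), p(p(e)), pair(c, e))), m(pair(e, e), pair(pair(0, e), 0), pair(0, e))), pair(pair(0, c), p(c))), p(e)), c):
1. m(p(c), m(e, pair(m(p(pair(0, e)), p(m(p(p(e)), p(p(e)), pair(c, e))), m(pair(e, e), pair(pair(0, e), 0), pair(0, e))), pair(pair(0, c), p(c))), p(e)), c)  →  m(p(c), m(e, pair(pair(0, e), pair(pair(0, c), p(c))), p(e)), c)   [R1 at 2.2.1]
2. m(p(c), m(e, pair(pair(0, e), pair(pair(0, c), p(c))), p(e)), c)  →  m(p(c), p(e), c)   [R5 at 2]
3. m(p(c), p(e), c)  →  c   [R1 at ε]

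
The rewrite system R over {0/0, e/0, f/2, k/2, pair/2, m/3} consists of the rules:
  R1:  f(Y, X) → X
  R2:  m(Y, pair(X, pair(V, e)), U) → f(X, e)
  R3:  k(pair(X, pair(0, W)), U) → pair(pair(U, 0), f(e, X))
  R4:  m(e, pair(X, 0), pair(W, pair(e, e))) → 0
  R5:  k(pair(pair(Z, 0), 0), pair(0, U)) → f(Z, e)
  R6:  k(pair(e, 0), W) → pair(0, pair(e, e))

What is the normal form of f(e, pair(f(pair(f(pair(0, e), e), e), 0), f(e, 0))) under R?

pair(0, 0)

1. f(e, pair(f(pair(f(pair(0, e), e), e), 0), f(e, 0)))  →  pair(f(pair(f(pair(0, e), e), e), 0), f(e, 0))   [R1 at ε]
2. pair(f(pair(f(pair(0, e), e), e), 0), f(e, 0))  →  pair(0, f(e, 0))   [R1 at 1]
3. pair(0, f(e, 0))  →  pair(0, 0)   [R1 at 2]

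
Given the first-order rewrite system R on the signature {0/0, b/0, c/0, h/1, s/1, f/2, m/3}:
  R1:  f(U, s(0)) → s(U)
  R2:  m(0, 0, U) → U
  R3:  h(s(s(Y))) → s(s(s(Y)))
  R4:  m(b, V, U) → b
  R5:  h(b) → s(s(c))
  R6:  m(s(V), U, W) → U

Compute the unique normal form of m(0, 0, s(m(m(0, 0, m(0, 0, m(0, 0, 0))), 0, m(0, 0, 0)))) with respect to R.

s(0)

1. m(0, 0, s(m(m(0, 0, m(0, 0, m(0, 0, 0))), 0, m(0, 0, 0))))  →  s(m(m(0, 0, m(0, 0, m(0, 0, 0))), 0, m(0, 0, 0)))   [R2 at ε]
2. s(m(m(0, 0, m(0, 0, m(0, 0, 0))), 0, m(0, 0, 0)))  →  s(m(m(0, 0, m(0, 0, 0)), 0, m(0, 0, 0)))   [R2 at 1.1]
3. s(m(m(0, 0, m(0, 0, 0)), 0, m(0, 0, 0)))  →  s(m(m(0, 0, 0), 0, m(0, 0, 0)))   [R2 at 1.1]
4. s(m(m(0, 0, 0), 0, m(0, 0, 0)))  →  s(m(0, 0, m(0, 0, 0)))   [R2 at 1.1]
5. s(m(0, 0, m(0, 0, 0)))  →  s(m(0, 0, 0))   [R2 at 1]
6. s(m(0, 0, 0))  →  s(0)   [R2 at 1]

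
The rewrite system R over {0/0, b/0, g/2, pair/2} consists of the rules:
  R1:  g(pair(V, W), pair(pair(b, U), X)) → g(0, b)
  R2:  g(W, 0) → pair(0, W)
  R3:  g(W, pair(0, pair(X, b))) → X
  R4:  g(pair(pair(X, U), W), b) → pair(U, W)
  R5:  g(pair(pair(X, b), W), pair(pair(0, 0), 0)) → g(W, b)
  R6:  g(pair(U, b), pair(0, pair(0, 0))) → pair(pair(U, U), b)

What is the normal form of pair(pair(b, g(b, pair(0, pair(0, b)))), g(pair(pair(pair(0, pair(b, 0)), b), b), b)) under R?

1. pair(pair(b, g(b, pair(0, pair(0, b)))), g(pair(pair(pair(0, pair(b, 0)), b), b), b))  →  pair(pair(b, 0), g(pair(pair(pair(0, pair(b, 0)), b), b), b))   [R3 at 1.2]
2. pair(pair(b, 0), g(pair(pair(pair(0, pair(b, 0)), b), b), b))  →  pair(pair(b, 0), pair(b, b))   [R4 at 2]

pair(pair(b, 0), pair(b, b))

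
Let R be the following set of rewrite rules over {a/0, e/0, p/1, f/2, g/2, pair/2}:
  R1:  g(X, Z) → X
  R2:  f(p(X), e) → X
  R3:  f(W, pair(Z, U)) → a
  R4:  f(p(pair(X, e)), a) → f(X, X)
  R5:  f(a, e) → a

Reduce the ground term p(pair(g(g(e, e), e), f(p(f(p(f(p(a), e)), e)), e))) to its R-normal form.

1. p(pair(g(g(e, e), e), f(p(f(p(f(p(a), e)), e)), e)))  →  p(pair(g(e, e), f(p(f(p(f(p(a), e)), e)), e)))   [R1 at 1.1]
2. p(pair(g(e, e), f(p(f(p(f(p(a), e)), e)), e)))  →  p(pair(e, f(p(f(p(f(p(a), e)), e)), e)))   [R1 at 1.1]
3. p(pair(e, f(p(f(p(f(p(a), e)), e)), e)))  →  p(pair(e, f(p(f(p(a), e)), e)))   [R2 at 1.2]
4. p(pair(e, f(p(f(p(a), e)), e)))  →  p(pair(e, f(p(a), e)))   [R2 at 1.2]
5. p(pair(e, f(p(a), e)))  →  p(pair(e, a))   [R2 at 1.2]

p(pair(e, a))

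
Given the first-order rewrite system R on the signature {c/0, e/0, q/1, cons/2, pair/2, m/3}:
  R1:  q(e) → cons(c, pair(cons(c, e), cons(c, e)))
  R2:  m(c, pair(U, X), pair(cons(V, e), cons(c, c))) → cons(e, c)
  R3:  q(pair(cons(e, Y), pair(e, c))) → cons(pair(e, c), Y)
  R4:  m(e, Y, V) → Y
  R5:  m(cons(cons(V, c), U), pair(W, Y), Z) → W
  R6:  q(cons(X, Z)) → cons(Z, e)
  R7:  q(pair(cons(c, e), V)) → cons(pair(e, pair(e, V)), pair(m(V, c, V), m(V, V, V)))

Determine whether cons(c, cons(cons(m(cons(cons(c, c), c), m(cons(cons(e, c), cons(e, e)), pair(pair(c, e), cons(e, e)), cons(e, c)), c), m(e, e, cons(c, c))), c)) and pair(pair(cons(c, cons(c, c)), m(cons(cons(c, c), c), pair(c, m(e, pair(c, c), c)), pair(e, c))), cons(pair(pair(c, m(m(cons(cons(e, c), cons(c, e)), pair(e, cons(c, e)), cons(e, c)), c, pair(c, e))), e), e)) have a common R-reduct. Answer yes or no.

no — NF(t₁) = cons(c, cons(cons(c, e), c)), NF(t₂) = pair(pair(cons(c, cons(c, c)), c), cons(pair(pair(c, c), e), e))

Reduce t₁ = cons(c, cons(cons(m(cons(cons(c, c), c), m(cons(cons(e, c), cons(e, e)), pair(pair(c, e), cons(e, e)), cons(e, c)), c), m(e, e, cons(c, c))), c)):
1. cons(c, cons(cons(m(cons(cons(c, c), c), m(cons(cons(e, c), cons(e, e)), pair(pair(c, e), cons(e, e)), cons(e, c)), c), m(e, e, cons(c, c))), c))  →  cons(c, cons(cons(m(cons(cons(c, c), c), pair(c, e), c), m(e, e, cons(c, c))), c))   [R5 at 2.1.1.2]
2. cons(c, cons(cons(m(cons(cons(c, c), c), pair(c, e), c), m(e, e, cons(c, c))), c))  →  cons(c, cons(cons(c, m(e, e, cons(c, c))), c))   [R5 at 2.1.1]
3. cons(c, cons(cons(c, m(e, e, cons(c, c))), c))  →  cons(c, cons(cons(c, e), c))   [R4 at 2.1.2]

Reduce t₂ = pair(pair(cons(c, cons(c, c)), m(cons(cons(c, c), c), pair(c, m(e, pair(c, c), c)), pair(e, c))), cons(pair(pair(c, m(m(cons(cons(e, c), cons(c, e)), pair(e, cons(c, e)), cons(e, c)), c, pair(c, e))), e), e)):
1. pair(pair(cons(c, cons(c, c)), m(cons(cons(c, c), c), pair(c, m(e, pair(c, c), c)), pair(e, c))), cons(pair(pair(c, m(m(cons(cons(e, c), cons(c, e)), pair(e, cons(c, e)), cons(e, c)), c, pair(c, e))), e), e))  →  pair(pair(cons(c, cons(c, c)), c), cons(pair(pair(c, m(m(cons(cons(e, c), cons(c, e)), pair(e, cons(c, e)), cons(e, c)), c, pair(c, e))), e), e))   [R5 at 1.2]
2. pair(pair(cons(c, cons(c, c)), c), cons(pair(pair(c, m(m(cons(cons(e, c), cons(c, e)), pair(e, cons(c, e)), cons(e, c)), c, pair(c, e))), e), e))  →  pair(pair(cons(c, cons(c, c)), c), cons(pair(pair(c, m(e, c, pair(c, e))), e), e))   [R5 at 2.1.1.2.1]
3. pair(pair(cons(c, cons(c, c)), c), cons(pair(pair(c, m(e, c, pair(c, e))), e), e))  →  pair(pair(cons(c, cons(c, c)), c), cons(pair(pair(c, c), e), e))   [R4 at 2.1.1.2]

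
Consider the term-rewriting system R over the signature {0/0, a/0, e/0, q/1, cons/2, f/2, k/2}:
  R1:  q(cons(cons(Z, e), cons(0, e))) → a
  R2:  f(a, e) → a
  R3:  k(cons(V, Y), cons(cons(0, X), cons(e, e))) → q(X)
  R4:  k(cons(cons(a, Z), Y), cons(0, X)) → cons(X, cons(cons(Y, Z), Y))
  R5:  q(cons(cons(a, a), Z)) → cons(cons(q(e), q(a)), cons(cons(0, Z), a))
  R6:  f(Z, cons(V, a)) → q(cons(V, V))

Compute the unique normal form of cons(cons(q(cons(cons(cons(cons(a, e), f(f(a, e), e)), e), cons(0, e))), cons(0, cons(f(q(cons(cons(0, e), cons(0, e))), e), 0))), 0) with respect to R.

cons(cons(a, cons(0, cons(a, 0))), 0)

1. cons(cons(q(cons(cons(cons(cons(a, e), f(f(a, e), e)), e), cons(0, e))), cons(0, cons(f(q(cons(cons(0, e), cons(0, e))), e), 0))), 0)  →  cons(cons(a, cons(0, cons(f(q(cons(cons(0, e), cons(0, e))), e), 0))), 0)   [R1 at 1.1]
2. cons(cons(a, cons(0, cons(f(q(cons(cons(0, e), cons(0, e))), e), 0))), 0)  →  cons(cons(a, cons(0, cons(f(a, e), 0))), 0)   [R1 at 1.2.2.1.1]
3. cons(cons(a, cons(0, cons(f(a, e), 0))), 0)  →  cons(cons(a, cons(0, cons(a, 0))), 0)   [R2 at 1.2.2.1]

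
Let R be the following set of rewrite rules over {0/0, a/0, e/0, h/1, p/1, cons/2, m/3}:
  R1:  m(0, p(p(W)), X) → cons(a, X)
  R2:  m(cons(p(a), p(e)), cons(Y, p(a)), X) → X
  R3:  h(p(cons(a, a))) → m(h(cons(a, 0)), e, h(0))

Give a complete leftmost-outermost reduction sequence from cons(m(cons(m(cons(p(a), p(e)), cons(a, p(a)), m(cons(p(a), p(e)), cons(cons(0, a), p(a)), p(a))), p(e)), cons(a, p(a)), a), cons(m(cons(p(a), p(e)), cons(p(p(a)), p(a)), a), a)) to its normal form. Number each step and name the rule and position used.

cons(a, cons(a, a))

1. cons(m(cons(m(cons(p(a), p(e)), cons(a, p(a)), m(cons(p(a), p(e)), cons(cons(0, a), p(a)), p(a))), p(e)), cons(a, p(a)), a), cons(m(cons(p(a), p(e)), cons(p(p(a)), p(a)), a), a))  →  cons(m(cons(m(cons(p(a), p(e)), cons(cons(0, a), p(a)), p(a)), p(e)), cons(a, p(a)), a), cons(m(cons(p(a), p(e)), cons(p(p(a)), p(a)), a), a))   [R2 at 1.1.1]
2. cons(m(cons(m(cons(p(a), p(e)), cons(cons(0, a), p(a)), p(a)), p(e)), cons(a, p(a)), a), cons(m(cons(p(a), p(e)), cons(p(p(a)), p(a)), a), a))  →  cons(m(cons(p(a), p(e)), cons(a, p(a)), a), cons(m(cons(p(a), p(e)), cons(p(p(a)), p(a)), a), a))   [R2 at 1.1.1]
3. cons(m(cons(p(a), p(e)), cons(a, p(a)), a), cons(m(cons(p(a), p(e)), cons(p(p(a)), p(a)), a), a))  →  cons(a, cons(m(cons(p(a), p(e)), cons(p(p(a)), p(a)), a), a))   [R2 at 1]
4. cons(a, cons(m(cons(p(a), p(e)), cons(p(p(a)), p(a)), a), a))  →  cons(a, cons(a, a))   [R2 at 2.1]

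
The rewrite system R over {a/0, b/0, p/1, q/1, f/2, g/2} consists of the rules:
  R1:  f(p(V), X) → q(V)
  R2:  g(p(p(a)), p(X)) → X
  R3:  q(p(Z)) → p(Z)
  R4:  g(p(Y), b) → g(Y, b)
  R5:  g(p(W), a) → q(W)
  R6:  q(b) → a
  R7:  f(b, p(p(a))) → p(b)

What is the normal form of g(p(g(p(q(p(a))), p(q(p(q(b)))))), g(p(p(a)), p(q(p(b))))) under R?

b

1. g(p(g(p(q(p(a))), p(q(p(q(b)))))), g(p(p(a)), p(q(p(b)))))  →  g(p(g(p(p(a)), p(q(p(q(b)))))), g(p(p(a)), p(q(p(b)))))   [R3 at 1.1.1.1]
2. g(p(g(p(p(a)), p(q(p(q(b)))))), g(p(p(a)), p(q(p(b)))))  →  g(p(q(p(q(b)))), g(p(p(a)), p(q(p(b)))))   [R2 at 1.1]
3. g(p(q(p(q(b)))), g(p(p(a)), p(q(p(b)))))  →  g(p(p(q(b))), g(p(p(a)), p(q(p(b)))))   [R3 at 1.1]
4. g(p(p(q(b))), g(p(p(a)), p(q(p(b)))))  →  g(p(p(a)), g(p(p(a)), p(q(p(b)))))   [R6 at 1.1.1]
5. g(p(p(a)), g(p(p(a)), p(q(p(b)))))  →  g(p(p(a)), q(p(b)))   [R2 at 2]
6. g(p(p(a)), q(p(b)))  →  g(p(p(a)), p(b))   [R3 at 2]
7. g(p(p(a)), p(b))  →  b   [R2 at ε]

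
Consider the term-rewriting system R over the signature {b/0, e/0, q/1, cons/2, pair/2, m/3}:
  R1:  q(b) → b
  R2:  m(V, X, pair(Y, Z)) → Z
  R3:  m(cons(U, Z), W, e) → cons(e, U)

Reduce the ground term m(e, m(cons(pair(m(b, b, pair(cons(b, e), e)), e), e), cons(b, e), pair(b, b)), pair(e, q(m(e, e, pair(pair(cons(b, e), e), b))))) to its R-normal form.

b

1. m(e, m(cons(pair(m(b, b, pair(cons(b, e), e)), e), e), cons(b, e), pair(b, b)), pair(e, q(m(e, e, pair(pair(cons(b, e), e), b)))))  →  q(m(e, e, pair(pair(cons(b, e), e), b)))   [R2 at ε]
2. q(m(e, e, pair(pair(cons(b, e), e), b)))  →  q(b)   [R2 at 1]
3. q(b)  →  b   [R1 at ε]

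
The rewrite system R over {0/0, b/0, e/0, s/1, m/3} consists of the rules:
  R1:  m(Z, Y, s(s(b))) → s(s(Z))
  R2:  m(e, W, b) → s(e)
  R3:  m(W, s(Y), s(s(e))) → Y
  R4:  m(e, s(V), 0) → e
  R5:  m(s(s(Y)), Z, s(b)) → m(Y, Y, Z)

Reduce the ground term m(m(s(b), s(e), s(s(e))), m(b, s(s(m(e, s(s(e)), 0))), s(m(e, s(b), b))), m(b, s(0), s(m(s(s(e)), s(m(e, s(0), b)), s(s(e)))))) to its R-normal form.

1. m(m(s(b), s(e), s(s(e))), m(b, s(s(m(e, s(s(e)), 0))), s(m(e, s(b), b))), m(b, s(0), s(m(s(s(e)), s(m(e, s(0), b)), s(s(e))))))  →  m(e, m(b, s(s(m(e, s(s(e)), 0))), s(m(e, s(b), b))), m(b, s(0), s(m(s(s(e)), s(m(e, s(0), b)), s(s(e))))))   [R3 at 1]
2. m(e, m(b, s(s(m(e, s(s(e)), 0))), s(m(e, s(b), b))), m(b, s(0), s(m(s(s(e)), s(m(e, s(0), b)), s(s(e))))))  →  m(e, m(b, s(s(e)), s(m(e, s(b), b))), m(b, s(0), s(m(s(s(e)), s(m(e, s(0), b)), s(s(e))))))   [R4 at 2.2.1.1]
3. m(e, m(b, s(s(e)), s(m(e, s(b), b))), m(b, s(0), s(m(s(s(e)), s(m(e, s(0), b)), s(s(e))))))  →  m(e, m(b, s(s(e)), s(s(e))), m(b, s(0), s(m(s(s(e)), s(m(e, s(0), b)), s(s(e))))))   [R2 at 2.3.1]
4. m(e, m(b, s(s(e)), s(s(e))), m(b, s(0), s(m(s(s(e)), s(m(e, s(0), b)), s(s(e))))))  →  m(e, s(e), m(b, s(0), s(m(s(s(e)), s(m(e, s(0), b)), s(s(e))))))   [R3 at 2]
5. m(e, s(e), m(b, s(0), s(m(s(s(e)), s(m(e, s(0), b)), s(s(e))))))  →  m(e, s(e), m(b, s(0), s(m(e, s(0), b))))   [R3 at 3.3.1]
6. m(e, s(e), m(b, s(0), s(m(e, s(0), b))))  →  m(e, s(e), m(b, s(0), s(s(e))))   [R2 at 3.3.1]
7. m(e, s(e), m(b, s(0), s(s(e))))  →  m(e, s(e), 0)   [R3 at 3]
8. m(e, s(e), 0)  →  e   [R4 at ε]

e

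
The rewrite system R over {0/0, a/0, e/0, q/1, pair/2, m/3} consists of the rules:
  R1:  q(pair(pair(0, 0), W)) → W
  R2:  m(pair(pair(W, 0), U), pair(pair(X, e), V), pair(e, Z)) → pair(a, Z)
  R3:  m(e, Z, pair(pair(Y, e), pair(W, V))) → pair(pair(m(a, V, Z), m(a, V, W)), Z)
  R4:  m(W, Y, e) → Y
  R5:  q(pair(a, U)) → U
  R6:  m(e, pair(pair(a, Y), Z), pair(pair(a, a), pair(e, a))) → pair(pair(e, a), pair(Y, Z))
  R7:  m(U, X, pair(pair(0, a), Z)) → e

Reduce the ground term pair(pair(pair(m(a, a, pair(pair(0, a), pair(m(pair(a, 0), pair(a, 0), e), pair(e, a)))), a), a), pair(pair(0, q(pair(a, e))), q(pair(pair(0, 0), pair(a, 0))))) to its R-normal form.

1. pair(pair(pair(m(a, a, pair(pair(0, a), pair(m(pair(a, 0), pair(a, 0), e), pair(e, a)))), a), a), pair(pair(0, q(pair(a, e))), q(pair(pair(0, 0), pair(a, 0)))))  →  pair(pair(pair(e, a), a), pair(pair(0, q(pair(a, e))), q(pair(pair(0, 0), pair(a, 0)))))   [R7 at 1.1.1]
2. pair(pair(pair(e, a), a), pair(pair(0, q(pair(a, e))), q(pair(pair(0, 0), pair(a, 0)))))  →  pair(pair(pair(e, a), a), pair(pair(0, e), q(pair(pair(0, 0), pair(a, 0)))))   [R5 at 2.1.2]
3. pair(pair(pair(e, a), a), pair(pair(0, e), q(pair(pair(0, 0), pair(a, 0)))))  →  pair(pair(pair(e, a), a), pair(pair(0, e), pair(a, 0)))   [R1 at 2.2]

pair(pair(pair(e, a), a), pair(pair(0, e), pair(a, 0)))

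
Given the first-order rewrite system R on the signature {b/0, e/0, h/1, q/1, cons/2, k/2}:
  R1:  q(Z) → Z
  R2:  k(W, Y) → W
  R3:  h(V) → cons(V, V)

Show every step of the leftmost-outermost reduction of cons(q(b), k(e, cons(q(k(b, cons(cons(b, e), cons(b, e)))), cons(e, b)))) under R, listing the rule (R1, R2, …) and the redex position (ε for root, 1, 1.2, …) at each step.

1. cons(q(b), k(e, cons(q(k(b, cons(cons(b, e), cons(b, e)))), cons(e, b))))  →  cons(b, k(e, cons(q(k(b, cons(cons(b, e), cons(b, e)))), cons(e, b))))   [R1 at 1]
2. cons(b, k(e, cons(q(k(b, cons(cons(b, e), cons(b, e)))), cons(e, b))))  →  cons(b, e)   [R2 at 2]

cons(b, e)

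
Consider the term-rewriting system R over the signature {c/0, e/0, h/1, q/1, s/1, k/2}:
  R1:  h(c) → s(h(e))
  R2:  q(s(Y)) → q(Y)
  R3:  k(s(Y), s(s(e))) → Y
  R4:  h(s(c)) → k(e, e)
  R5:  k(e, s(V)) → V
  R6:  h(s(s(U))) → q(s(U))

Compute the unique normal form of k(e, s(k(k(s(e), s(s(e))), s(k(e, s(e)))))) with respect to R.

e

1. k(e, s(k(k(s(e), s(s(e))), s(k(e, s(e))))))  →  k(k(s(e), s(s(e))), s(k(e, s(e))))   [R5 at ε]
2. k(k(s(e), s(s(e))), s(k(e, s(e))))  →  k(e, s(k(e, s(e))))   [R3 at 1]
3. k(e, s(k(e, s(e))))  →  k(e, s(e))   [R5 at ε]
4. k(e, s(e))  →  e   [R5 at ε]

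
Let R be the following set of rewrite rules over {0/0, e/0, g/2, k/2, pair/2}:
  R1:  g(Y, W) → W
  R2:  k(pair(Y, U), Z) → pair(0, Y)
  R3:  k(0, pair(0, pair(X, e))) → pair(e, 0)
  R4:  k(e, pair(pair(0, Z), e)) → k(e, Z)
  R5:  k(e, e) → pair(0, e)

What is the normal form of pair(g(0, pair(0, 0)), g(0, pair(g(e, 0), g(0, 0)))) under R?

pair(pair(0, 0), pair(0, 0))

1. pair(g(0, pair(0, 0)), g(0, pair(g(e, 0), g(0, 0))))  →  pair(pair(0, 0), g(0, pair(g(e, 0), g(0, 0))))   [R1 at 1]
2. pair(pair(0, 0), g(0, pair(g(e, 0), g(0, 0))))  →  pair(pair(0, 0), pair(g(e, 0), g(0, 0)))   [R1 at 2]
3. pair(pair(0, 0), pair(g(e, 0), g(0, 0)))  →  pair(pair(0, 0), pair(0, g(0, 0)))   [R1 at 2.1]
4. pair(pair(0, 0), pair(0, g(0, 0)))  →  pair(pair(0, 0), pair(0, 0))   [R1 at 2.2]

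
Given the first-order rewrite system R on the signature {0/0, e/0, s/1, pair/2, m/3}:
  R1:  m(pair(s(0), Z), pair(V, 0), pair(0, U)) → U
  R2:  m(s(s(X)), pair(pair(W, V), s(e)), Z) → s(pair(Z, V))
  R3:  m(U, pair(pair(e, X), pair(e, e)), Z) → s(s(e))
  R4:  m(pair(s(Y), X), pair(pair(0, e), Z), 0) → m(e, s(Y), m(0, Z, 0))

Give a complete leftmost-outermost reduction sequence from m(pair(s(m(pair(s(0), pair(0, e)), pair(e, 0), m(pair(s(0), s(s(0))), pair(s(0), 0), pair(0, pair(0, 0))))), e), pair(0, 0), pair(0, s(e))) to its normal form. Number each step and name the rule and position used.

s(e)

1. m(pair(s(m(pair(s(0), pair(0, e)), pair(e, 0), m(pair(s(0), s(s(0))), pair(s(0), 0), pair(0, pair(0, 0))))), e), pair(0, 0), pair(0, s(e)))  →  m(pair(s(m(pair(s(0), pair(0, e)), pair(e, 0), pair(0, 0))), e), pair(0, 0), pair(0, s(e)))   [R1 at 1.1.1.3]
2. m(pair(s(m(pair(s(0), pair(0, e)), pair(e, 0), pair(0, 0))), e), pair(0, 0), pair(0, s(e)))  →  m(pair(s(0), e), pair(0, 0), pair(0, s(e)))   [R1 at 1.1.1]
3. m(pair(s(0), e), pair(0, 0), pair(0, s(e)))  →  s(e)   [R1 at ε]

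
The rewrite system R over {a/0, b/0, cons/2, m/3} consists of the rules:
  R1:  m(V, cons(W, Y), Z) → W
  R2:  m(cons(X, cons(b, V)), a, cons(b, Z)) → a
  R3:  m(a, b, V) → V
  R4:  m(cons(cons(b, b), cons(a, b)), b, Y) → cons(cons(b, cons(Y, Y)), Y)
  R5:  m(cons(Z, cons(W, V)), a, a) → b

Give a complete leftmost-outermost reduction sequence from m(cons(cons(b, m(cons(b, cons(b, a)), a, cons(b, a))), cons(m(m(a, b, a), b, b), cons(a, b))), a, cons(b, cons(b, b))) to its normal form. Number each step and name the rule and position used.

1. m(cons(cons(b, m(cons(b, cons(b, a)), a, cons(b, a))), cons(m(m(a, b, a), b, b), cons(a, b))), a, cons(b, cons(b, b)))  →  m(cons(cons(b, a), cons(m(m(a, b, a), b, b), cons(a, b))), a, cons(b, cons(b, b)))   [R2 at 1.1.2]
2. m(cons(cons(b, a), cons(m(m(a, b, a), b, b), cons(a, b))), a, cons(b, cons(b, b)))  →  m(cons(cons(b, a), cons(m(a, b, b), cons(a, b))), a, cons(b, cons(b, b)))   [R3 at 1.2.1.1]
3. m(cons(cons(b, a), cons(m(a, b, b), cons(a, b))), a, cons(b, cons(b, b)))  →  m(cons(cons(b, a), cons(b, cons(a, b))), a, cons(b, cons(b, b)))   [R3 at 1.2.1]
4. m(cons(cons(b, a), cons(b, cons(a, b))), a, cons(b, cons(b, b)))  →  a   [R2 at ε]

a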